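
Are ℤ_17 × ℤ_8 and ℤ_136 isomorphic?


Comparing ℤ_17 × ℤ_8 and ℤ_136:
gcd(17,8) = 1, so ℤ_17 × ℤ_8 ≅ ℤ_136 (CRT)

Yes, ℤ_17 × ℤ_8 ≅ ℤ_136


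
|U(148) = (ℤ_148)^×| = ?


U(n) is the group of units mod n; |U(n)| = φ(n)
|U(148)| = φ(148) = 72

|U(148) = (ℤ_148)^×| = 72


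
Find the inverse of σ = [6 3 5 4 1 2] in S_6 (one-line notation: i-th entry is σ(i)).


To find σ⁻¹, swap domain and range:
σ(1) = 6 → σ⁻¹(6) = 1
σ(2) = 3 → σ⁻¹(3) = 2
σ(3) = 5 → σ⁻¹(5) = 3
σ(4) = 4 → σ⁻¹(4) = 4
σ(5) = 1 → σ⁻¹(1) = 5
σ(6) = 2 → σ⁻¹(2) = 6

σ⁻¹ = [5 6 2 4 3 1]


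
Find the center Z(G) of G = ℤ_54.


Z(G) = {g ∈ G | gx = xg for all x ∈ G}
ℤ_54 is abelian, so Z(G) = G

Z(ℤ_54) = ℤ_54


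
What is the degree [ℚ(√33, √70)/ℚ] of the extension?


[ℚ(√33,√70):ℚ] = [ℚ(√33,√70):ℚ(√33)]·[ℚ(√33):ℚ] = 2·2 = 4

[ℚ(√33, √70)/ℚ] = 4


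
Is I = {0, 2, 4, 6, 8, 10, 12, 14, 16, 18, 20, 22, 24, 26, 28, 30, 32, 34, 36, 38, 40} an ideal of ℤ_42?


Check ideal conditions for I = {0, 2, 4, 6, 8, 10, 12, 14, 16, 18, 20, 22, 24, 26, 28, 30, 32, 34, 36, 38, 40} in ℤ_42:
(1) I is an additive subgroup? Yes
(2) For r ∈ ℤ_42 and a ∈ I: r·a ∈ I? Yes

Yes, I is an ideal of ℤ_42


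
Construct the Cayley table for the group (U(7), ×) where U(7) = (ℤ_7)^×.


Elements: {1, 2, 3, 4, 5, 6}
Operation: multiplication mod 7
Entry (a, b) = (a × b) mod 7

Cayley table:
  | 1 | 2 | 3 | 4 | 5 | 6
1 | 1 | 2 | 3 | 4 | 5 | 6
2 | 2 | 4 | 6 | 1 | 3 | 5
3 | 3 | 6 | 2 | 5 | 1 | 4
4 | 4 | 1 | 5 | 2 | 6 | 3
5 | 5 | 3 | 1 | 6 | 4 | 2
6 | 6 | 5 | 4 | 3 | 2 | 1


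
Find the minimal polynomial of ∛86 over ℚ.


∛86 satisfies x³ - 86 = 0, irreducible over ℚ (no rational root; 86 is not a perfect cube)

Minimal polynomial: x³ - 86


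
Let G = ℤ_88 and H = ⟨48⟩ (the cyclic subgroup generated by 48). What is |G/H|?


|⟨48⟩| = n / gcd(48, 88) = 88 / 8 = 11
H is normal (ℤ_88 is abelian).
|G/H| = |G| / |H| = 88 / 11 = 8

|G/H| = 8


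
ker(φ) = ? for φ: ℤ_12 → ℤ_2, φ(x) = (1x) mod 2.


Kernel = preimage of identity
ker(φ) = {x ∈ ℤ_12 : 1x ≡ 0 (mod 2)}. Since 2 | 12, φ is well-defined. The kernel is the cyclic subgroup ⟨2⟩ of ℤ_12 (order 6), i.e. {0, 2, 4, 6, 8, 10}

ker(φ) = {0, 2, 4, 6, 8, 10}


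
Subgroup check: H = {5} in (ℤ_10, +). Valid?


Subgroup test for H = {5} in (ℤ_10, +):
(1) 0 ∈ H? No
(2) Closure: for all a,b ∈ H, (a+b) mod 10 ∈ H? No  [counterexample: 5 + 5 = 0 ∉ H]
(3) Inverses: for all a ∈ H, -a mod 10 ∈ H? Yes

No, H is not a subgroup of ℤ_10


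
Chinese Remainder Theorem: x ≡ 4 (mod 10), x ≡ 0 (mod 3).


m₁ = 10, m₂ = 3, gcd = 1, so CRT applies. M = m₁·m₂ = 30
Let M₁ = M/m₁ = 3, M₂ = M/m₂ = 10
Find y₁ ≡ M₁⁻¹ (mod m₁): 3⁻¹ ≡ 7 (mod 10)
Find y₂ ≡ M₂⁻¹ (mod m₂): 10⁻¹ ≡ 1 (mod 3)
x = a₁·M₁·y₁ + a₂·M₂·y₂ = 4·3·7 + 0·10·1 = 84
Reduce mod 30: x ≡ 24
Check: 24 mod 10 = 4 ✓, 24 mod 3 = 0 ✓

x ≡ 24 (mod 30)


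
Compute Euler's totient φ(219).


Factor n: 219 = 3 × 73
φ(n) = n · ∏(1 - 1/p) over distinct primes p | n
φ(219) = 219 · (1 - 1/3) · (1 - 1/73) = 144

φ(219) = 144


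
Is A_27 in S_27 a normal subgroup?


H = A_27 in S_27
A_27 has index 2 in S_27, and every subgroup of index 2 is normal

Yes, normal subgroup


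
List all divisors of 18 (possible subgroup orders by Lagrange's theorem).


Lagrange's theorem: |H| divides |G|
|G| = 18
Divisors of 18: 1, 2, 3, 6, 9, 18

Possible subgroup orders: {1, 2, 3, 6, 9, 18}


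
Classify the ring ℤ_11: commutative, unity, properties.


ℤ_11 is a commutative ring with unity 1; 11 is prime, so ℤ_11 is a field (hence an integral domain)
Commutative: Yes
Integral domain: Yes
Has unity: Yes

ℤ_11: Commutative=Yes, Unity=Yes


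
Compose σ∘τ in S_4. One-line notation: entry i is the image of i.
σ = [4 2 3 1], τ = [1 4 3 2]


σ∘τ: apply τ first, then σ
1 →τ 1 →σ 4
2 →τ 4 →σ 1
3 →τ 3 →σ 3
4 →τ 2 →σ 2

σ∘τ = [4 1 3 2]


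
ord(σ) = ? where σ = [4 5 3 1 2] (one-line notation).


Cycle decomposition: (1 4) (2 5)
Cycle lengths: 2, 2
Order = lcm(2, 2) = 2

ord(σ) = 2


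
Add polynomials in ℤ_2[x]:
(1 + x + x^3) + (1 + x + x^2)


Add coefficients mod 2:
x^0: 1 + 1 = 0 (mod 2)
x^1: 1 + 1 = 0 (mod 2)
x^2: 0 + 1 = 1 (mod 2)
x^3: 1 + 0 = 1 (mod 2)
Result: x^2 + x^3

f + g = x^2 + x^3


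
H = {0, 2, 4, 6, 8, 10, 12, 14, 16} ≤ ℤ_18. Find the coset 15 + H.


15 + H = {15 + h (mod 18) : h ∈ H}
15+0=15, 15+2=17, 15+4=1, 15+6=3, 15+8=5, 15+10=7, 15+12=9, 15+14=11, 15+16=13
15 + H = {1, 3, 5, 7, 9, 11, 13, 15, 17} = 1 + H

15 + H = {1, 3, 5, 7, 9, 11, 13, 15, 17}


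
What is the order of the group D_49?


|D_n| = 2n (n rotations and n reflections)
|D_49| = 2×49 = 98

|D_49| = 98


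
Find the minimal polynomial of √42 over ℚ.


√42 satisfies x² - 42 = 0, irreducible over ℚ since 42 is squarefree

Minimal polynomial: x² - 42


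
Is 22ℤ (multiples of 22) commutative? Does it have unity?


22ℤ is a commutative ring under +,× but has no multiplicative identity (1 ∉ 22ℤ); it has no zero divisors, but without unity it is not an integral domain
Commutative: Yes
Integral domain: No
Has unity: No

22ℤ (multiples of 22): Commutative=Yes, Unity=No


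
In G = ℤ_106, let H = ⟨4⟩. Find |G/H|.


|⟨4⟩| = n / gcd(4, 106) = 106 / 2 = 53
H is normal (ℤ_106 is abelian).
|G/H| = |G| / |H| = 106 / 53 = 2

|G/H| = 2


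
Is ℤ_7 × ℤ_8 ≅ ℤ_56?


Comparing ℤ_7 × ℤ_8 and ℤ_56:
gcd(7,8) = 1, so ℤ_7 × ℤ_8 ≅ ℤ_56 (CRT)

Yes, ℤ_7 × ℤ_8 ≅ ℤ_56


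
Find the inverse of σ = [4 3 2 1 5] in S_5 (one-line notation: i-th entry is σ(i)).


To find σ⁻¹, swap domain and range:
σ(1) = 4 → σ⁻¹(4) = 1
σ(2) = 3 → σ⁻¹(3) = 2
σ(3) = 2 → σ⁻¹(2) = 3
σ(4) = 1 → σ⁻¹(1) = 4
σ(5) = 5 → σ⁻¹(5) = 5

σ⁻¹ = [4 3 2 1 5]


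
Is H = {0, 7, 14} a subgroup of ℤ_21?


Subgroup test for H = {0, 7, 14} in (ℤ_21, +):
(1) 0 ∈ H? Yes
(2) Closure: for all a,b ∈ H, (a+b) mod 21 ∈ H? Yes
(3) Inverses: for all a ∈ H, -a mod 21 ∈ H? Yes

Yes, H is a subgroup of ℤ_21


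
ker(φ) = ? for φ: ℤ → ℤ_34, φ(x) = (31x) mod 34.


Kernel = preimage of identity
ker(φ) = {x ∈ ℤ : 31x ≡ 0 (mod 34)}. gcd(31,34) = 1, so 31x ≡ 0 (mod 34) ⟺ x ≡ 0 (mod 34/1 = 34). Hence ker(φ) = 34ℤ

ker(φ) = 34ℤ


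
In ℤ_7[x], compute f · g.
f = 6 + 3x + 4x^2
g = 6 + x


Expand and collect like terms; reduce coefficients mod 7:
x^0: 6·6 = 36 ≡ 1 (mod 7)
x^1: 6·1 + 3·6 = 24 ≡ 3 (mod 7)
x^2: 3·1 + 4·6 = 27 ≡ 6 (mod 7)
x^3: 4·1 = 4 ≡ 4 (mod 7)
Result: 1 + 3x + 6x^2 + 4x^3

f · g = 1 + 3x + 6x^2 + 4x^3


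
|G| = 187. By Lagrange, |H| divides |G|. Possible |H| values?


Lagrange's theorem: |H| divides |G|
|G| = 187
Divisors of 187: 1, 11, 17, 187

Possible subgroup orders: {1, 11, 17, 187}


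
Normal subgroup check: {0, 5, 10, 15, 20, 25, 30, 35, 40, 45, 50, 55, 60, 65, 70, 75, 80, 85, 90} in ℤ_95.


H = {0, 5, 10, 15, 20, 25, 30, 35, 40, 45, 50, 55, 60, 65, 70, 75, 80, 85, 90} in ℤ_95
ℤ_95 is abelian; every subgroup of an abelian group is normal

Yes, normal subgroup


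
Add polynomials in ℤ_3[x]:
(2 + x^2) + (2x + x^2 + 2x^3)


Add coefficients mod 3:
x^0: 2 + 0 = 2 (mod 3)
x^1: 0 + 2 = 2 (mod 3)
x^2: 1 + 1 = 2 (mod 3)
x^3: 0 + 2 = 2 (mod 3)
Result: 2 + 2x + 2x^2 + 2x^3

f + g = 2 + 2x + 2x^2 + 2x^3


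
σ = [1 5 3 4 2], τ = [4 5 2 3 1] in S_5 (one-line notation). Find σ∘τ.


σ∘τ: apply τ first, then σ
1 →τ 4 →σ 4
2 →τ 5 →σ 2
3 →τ 2 →σ 5
4 →τ 3 →σ 3
5 →τ 1 →σ 1

σ∘τ = [4 2 5 3 1]


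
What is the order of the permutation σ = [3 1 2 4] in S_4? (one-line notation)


Cycle decomposition: (1 3 2)
Cycle lengths: 3
Order = lcm(3) = 3

ord(σ) = 3


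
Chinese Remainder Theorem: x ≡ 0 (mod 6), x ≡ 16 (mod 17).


m₁ = 6, m₂ = 17, gcd = 1, so CRT applies. M = m₁·m₂ = 102
Let M₁ = M/m₁ = 17, M₂ = M/m₂ = 6
Find y₁ ≡ M₁⁻¹ (mod m₁): 17⁻¹ ≡ 5 (mod 6)
Find y₂ ≡ M₂⁻¹ (mod m₂): 6⁻¹ ≡ 3 (mod 17)
x = a₁·M₁·y₁ + a₂·M₂·y₂ = 0·17·5 + 16·6·3 = 288
Reduce mod 102: x ≡ 84
Check: 84 mod 6 = 0 ✓, 84 mod 17 = 16 ✓

x ≡ 84 (mod 102)


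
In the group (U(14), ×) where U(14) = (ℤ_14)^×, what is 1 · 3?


Operation: multiplication mod 14
1 · 3 = (a × b) mod 14 with a = 1, b = 3

1 · 3 = 3


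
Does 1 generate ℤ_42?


g generates ℤ_n iff gcd(g, n) = 1
gcd(1, 42) = 1
Since gcd = 1, 1 is a generator.

Yes, 1 generates ℤ_42


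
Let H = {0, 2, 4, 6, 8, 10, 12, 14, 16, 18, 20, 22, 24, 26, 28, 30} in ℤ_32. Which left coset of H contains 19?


19 + H = {19 + h (mod 32) : h ∈ H}
19+0=19, 19+2=21, 19+4=23, 19+6=25, 19+8=27, 19+10=29, 19+12=31, 19+14=1, 19+16=3, 19+18=5, 19+20=7, 19+22=9, 19+24=11, 19+26=13, 19+28=15, 19+30=17
19 + H = {1, 3, 5, 7, 9, 11, 13, 15, 17, 19, 21, 23, 25, 27, 29, 31} = 1 + H

19 + H = {1, 3, 5, 7, 9, 11, 13, 15, 17, 19, 21, 23, 25, 27, 29, 31}


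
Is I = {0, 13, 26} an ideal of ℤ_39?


Check ideal conditions for I = {0, 13, 26} in ℤ_39:
(1) I is an additive subgroup? Yes
(2) For r ∈ ℤ_39 and a ∈ I: r·a ∈ I? Yes

Yes, I is an ideal of ℤ_39


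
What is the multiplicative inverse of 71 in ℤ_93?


Use the extended Euclidean algorithm to write 1 = 71·s + 93·t; then s mod 93 is the inverse.
Euclidean algorithm:
  71 = 0·93 + 71
  93 = 1·71 + 22
  71 = 3·22 + 5
  22 = 4·5 + 2
  5 = 2·2 + 1
  2 = 2·1 + 0
gcd(71,93) = 1
Back-substitution gives: 71·(38) + 93·(-29) = 1
So 71⁻¹ ≡ 38 ≡ 38 (mod 93)
Check: 71 × 38 = 2698 ≡ 1 (mod 93) ✓

71⁻¹ ≡ 38 (mod 93)


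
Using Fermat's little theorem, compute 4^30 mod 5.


Fermat's little theorem: if p is prime and gcd(a,p)=1, then a^(p-1) ≡ 1 (mod p)
p = 5 is prime, gcd(4,5) = 1
Reduce exponent: 30 mod 4 = 2
So 4^30 ≡ 4^2 (mod 5)
4^2 mod 5 = 1

4^30 ≡ 1 (mod 5)


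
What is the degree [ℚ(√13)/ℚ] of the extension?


√13 has minimal polynomial x² - 13 (irreducible over ℚ since 13 is squarefree)

[ℚ(√13)/ℚ] = 2


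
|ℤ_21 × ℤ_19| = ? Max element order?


|ℤ_21 × ℤ_19| = 21 × 19 = 399
Max element order = lcm(21,19) = 399
Cyclic? Yes (gcd=1)

|ℤ_21×ℤ_19| = 399, max element order = 399


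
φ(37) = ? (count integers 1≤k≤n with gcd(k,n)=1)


Factor n: 37 = 37
φ(n) = n · ∏(1 - 1/p) over distinct primes p | n
φ(37) = 37 · (1 - 1/37) = 36

φ(37) = 36


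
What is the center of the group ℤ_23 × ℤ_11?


Z(G) = {g ∈ G | gx = xg for all x ∈ G}
Direct product of abelian groups is abelian, so Z(G) = G

Z(ℤ_23 × ℤ_11) = ℤ_23 × ℤ_11


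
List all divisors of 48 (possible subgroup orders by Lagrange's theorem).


Lagrange's theorem: |H| divides |G|
|G| = 48
Divisors of 48: 1, 2, 3, 4, 6, 8, 12, 16, 24, 48

Possible subgroup orders: {1, 2, 3, 4, 6, 8, 12, 16, 24, 48}


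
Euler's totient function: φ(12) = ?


φ(n) = count of k ∈ {1,...,n} with gcd(k,n)=1
Coprimes to 12: {1, 5, 7, 11}
Count: 4

φ(12) = 4


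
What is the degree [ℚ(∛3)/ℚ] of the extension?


∛3 has minimal polynomial x³ - 3 (irreducible over ℚ since 3 is not a perfect cube)

[ℚ(∛3)/ℚ] = 3


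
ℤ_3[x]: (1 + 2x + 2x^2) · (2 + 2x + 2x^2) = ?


Expand and collect like terms; reduce coefficients mod 3:
x^0: 1·2 = 2 ≡ 2 (mod 3)
x^1: 1·2 + 2·2 = 6 ≡ 0 (mod 3)
x^2: 1·2 + 2·2 + 2·2 = 10 ≡ 1 (mod 3)
x^3: 2·2 + 2·2 = 8 ≡ 2 (mod 3)
x^4: 2·2 = 4 ≡ 1 (mod 3)
Result: 2 + x^2 + 2x^3 + x^4

f · g = 2 + x^2 + 2x^3 + x^4


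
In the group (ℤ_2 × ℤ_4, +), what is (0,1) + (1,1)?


Operation: componentwise addition mod (2, 4)
(0,1) + (1,1) = ((a₁+b₁) mod 2, (a₂+b₂) mod 4) with a = (0,1), b = (1,1)

(0,1) + (1,1) = (1,2)


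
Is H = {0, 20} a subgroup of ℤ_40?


Subgroup test for H = {0, 20} in (ℤ_40, +):
(1) 0 ∈ H? Yes
(2) Closure: for all a,b ∈ H, (a+b) mod 40 ∈ H? Yes
(3) Inverses: for all a ∈ H, -a mod 40 ∈ H? Yes

Yes, H is a subgroup of ℤ_40


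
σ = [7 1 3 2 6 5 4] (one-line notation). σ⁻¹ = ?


To find σ⁻¹, swap domain and range:
σ(1) = 7 → σ⁻¹(7) = 1
σ(2) = 1 → σ⁻¹(1) = 2
σ(3) = 3 → σ⁻¹(3) = 3
σ(4) = 2 → σ⁻¹(2) = 4
σ(5) = 6 → σ⁻¹(6) = 5
σ(6) = 5 → σ⁻¹(5) = 6
σ(7) = 4 → σ⁻¹(4) = 7

σ⁻¹ = [2 4 3 7 6 5 1]


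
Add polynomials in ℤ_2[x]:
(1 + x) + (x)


Add coefficients mod 2:
x^0: 1 + 0 = 1 (mod 2)
x^1: 1 + 1 = 0 (mod 2)
Result: 1

f + g = 1


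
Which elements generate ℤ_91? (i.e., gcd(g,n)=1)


g generates ℤ_n iff gcd(g,n) = 1
Prime factors of 91: 7, 13
Generators are g ∈ {1,...,90} not divisible by any of these primes.
Generators: {1, 2, 3, 4, 5, 6, 8, 9, 10, 11, 12, 15, 16, 17, 18, 19, 20, 22, 23, 24, 25, 27, 29, 30, 31, 32, 33, 34, 36, 37, 38, 40, 41, 43, 44, 45, 46, 47, 48, 50, 51, 53, 54, 55, 57, 58, 59, 60, 61, 62, 64, 66, 67, 68, 69, 71, 72, 73, 74, 75, 76, 79, 80, 81, 82, 83, 85, 86, 87, 88, 89, 90}
Number of generators = φ(91) = 72

Generators of ℤ_91 = {1, 2, 3, 4, 5, 6, 8, 9, 10, 11, 12, 15, 16, 17, 18, 19, 20, 22, 23, 24, 25, 27, 29, 30, 31, 32, 33, 34, 36, 37, 38, 40, 41, 43, 44, 45, 46, 47, 48, 50, 51, 53, 54, 55, 57, 58, 59, 60, 61, 62, 64, 66, 67, 68, 69, 71, 72, 73, 74, 75, 76, 79, 80, 81, 82, 83, 85, 86, 87, 88, 89, 90}


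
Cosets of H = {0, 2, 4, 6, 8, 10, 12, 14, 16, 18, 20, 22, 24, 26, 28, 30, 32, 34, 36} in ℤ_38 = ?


H = {0, 2, 4, 6, 8, 10, 12, 14, 16, 18, 20, 22, 24, 26, 28, 30, 32, 34, 36}, |H| = 19
Number of cosets = |G|/|H| = 38/19 = 2
0 + H = {0, 2, 4, 6, 8, 10, 12, 14, 16, 18, 20, 22, 24, 26, 28, 30, 32, 34, 36}
1 + H = {1, 3, 5, 7, 9, 11, 13, 15, 17, 19, 21, 23, 25, 27, 29, 31, 33, 35, 37}

Cosets: 0+H={0,2,4,6,8,10,12,14,16,18,20,22,24,26,28,30,32,34,36}; 1+H={1,3,5,7,9,11,13,15,17,19,21,23,25,27,29,31,33,35,37}


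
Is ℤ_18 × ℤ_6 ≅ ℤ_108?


Comparing ℤ_18 × ℤ_6 and ℤ_108:
gcd(18,6) = 6 ≠ 1. Max element order in ℤ_18×ℤ_6 is lcm(18,6) = 18 < 108, so it has no element of order 108

No, ℤ_18 × ℤ_6 ≇ ℤ_108


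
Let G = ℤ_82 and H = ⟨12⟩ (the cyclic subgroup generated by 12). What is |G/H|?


|⟨12⟩| = n / gcd(12, 82) = 82 / 2 = 41
H is normal (ℤ_82 is abelian).
|G/H| = |G| / |H| = 82 / 41 = 2

|G/H| = 2


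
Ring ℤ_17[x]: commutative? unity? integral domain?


ℤ_17 is a field (n prime), so ℤ_17[x] is a commutative integral domain with unity
Commutative: Yes
Integral domain: Yes
Has unity: Yes

ℤ_17[x]: Commutative=Yes, Unity=Yes


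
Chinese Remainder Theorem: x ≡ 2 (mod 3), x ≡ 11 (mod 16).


m₁ = 3, m₂ = 16, gcd = 1, so CRT applies. M = m₁·m₂ = 48
Let M₁ = M/m₁ = 16, M₂ = M/m₂ = 3
Find y₁ ≡ M₁⁻¹ (mod m₁): 16⁻¹ ≡ 1 (mod 3)
Find y₂ ≡ M₂⁻¹ (mod m₂): 3⁻¹ ≡ 11 (mod 16)
x = a₁·M₁·y₁ + a₂·M₂·y₂ = 2·16·1 + 11·3·11 = 395
Reduce mod 48: x ≡ 11
Check: 11 mod 3 = 2 ✓, 11 mod 16 = 11 ✓

x ≡ 11 (mod 48)


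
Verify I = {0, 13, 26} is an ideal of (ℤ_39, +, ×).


Check ideal conditions for I = {0, 13, 26} in ℤ_39:
(1) I is an additive subgroup? Yes
(2) For r ∈ ℤ_39 and a ∈ I: r·a ∈ I? Yes

Yes, I is an ideal of ℤ_39


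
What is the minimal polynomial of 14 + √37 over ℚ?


Let α = 14 + √37. Then α - 14 = √37, so (α - 14)² = 37, giving α² - 28α + 159 = 0. Degree 2 and α ∉ ℚ, so this is the minimal polynomial.

Minimal polynomial: x² - 28x + 159


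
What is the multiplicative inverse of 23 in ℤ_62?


Use the extended Euclidean algorithm to write 1 = 23·s + 62·t; then s mod 62 is the inverse.
Euclidean algorithm:
  23 = 0·62 + 23
  62 = 2·23 + 16
  23 = 1·16 + 7
  16 = 2·7 + 2
  7 = 3·2 + 1
  2 = 2·1 + 0
gcd(23,62) = 1
Back-substitution gives: 23·(27) + 62·(-10) = 1
So 23⁻¹ ≡ 27 ≡ 27 (mod 62)
Check: 23 × 27 = 621 ≡ 1 (mod 62) ✓

23⁻¹ ≡ 27 (mod 62)


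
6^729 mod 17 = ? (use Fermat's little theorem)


Fermat's little theorem: if p is prime and gcd(a,p)=1, then a^(p-1) ≡ 1 (mod p)
p = 17 is prime, gcd(6,17) = 1
Reduce exponent: 729 mod 16 = 9
So 6^729 ≡ 6^9 (mod 17)
6^9 mod 17 = 11

6^729 ≡ 11 (mod 17)


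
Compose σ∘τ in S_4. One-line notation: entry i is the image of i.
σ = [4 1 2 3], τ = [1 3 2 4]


σ∘τ: apply τ first, then σ
1 →τ 1 →σ 4
2 →τ 3 →σ 2
3 →τ 2 →σ 1
4 →τ 4 →σ 3

σ∘τ = [4 2 1 3]


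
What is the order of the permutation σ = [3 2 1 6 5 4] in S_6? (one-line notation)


Cycle decomposition: (1 3) (4 6)
Cycle lengths: 2, 2
Order = lcm(2, 2) = 2

ord(σ) = 2


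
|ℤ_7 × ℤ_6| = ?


|A × B| = |A| · |B|
|ℤ_7 × ℤ_6| = 7 × 6 = 42

|ℤ_7 × ℤ_6| = 42


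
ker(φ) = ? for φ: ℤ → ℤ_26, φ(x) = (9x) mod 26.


Kernel = preimage of identity
ker(φ) = {x ∈ ℤ : 9x ≡ 0 (mod 26)}. gcd(9,26) = 1, so 9x ≡ 0 (mod 26) ⟺ x ≡ 0 (mod 26/1 = 26). Hence ker(φ) = 26ℤ

ker(φ) = 26ℤ


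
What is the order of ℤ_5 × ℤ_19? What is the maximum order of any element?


|ℤ_5 × ℤ_19| = 5 × 19 = 95
Max element order = lcm(5,19) = 95
Cyclic? Yes (gcd=1)

|ℤ_5×ℤ_19| = 95, max element order = 95


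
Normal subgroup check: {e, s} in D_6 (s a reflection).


H = {e, s} in D_6 (s a reflection)
r·s·r⁻¹ = sr⁻² ≠ s for n ≥ 3, so {e, s} is not closed under conjugation

No, not a normal subgroup


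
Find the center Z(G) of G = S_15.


Z(G) = {g ∈ G | gx = xg for all x ∈ G}
S_n is non-abelian for n ≥ 3; Z(S_15) is trivial

Z(S_15) = {e}


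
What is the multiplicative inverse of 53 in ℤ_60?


Use the extended Euclidean algorithm to write 1 = 53·s + 60·t; then s mod 60 is the inverse.
Euclidean algorithm:
  53 = 0·60 + 53
  60 = 1·53 + 7
  53 = 7·7 + 4
  7 = 1·4 + 3
  4 = 1·3 + 1
  3 = 3·1 + 0
gcd(53,60) = 1
Back-substitution gives: 53·(17) + 60·(-15) = 1
So 53⁻¹ ≡ 17 ≡ 17 (mod 60)
Check: 53 × 17 = 901 ≡ 1 (mod 60) ✓

53⁻¹ ≡ 17 (mod 60)


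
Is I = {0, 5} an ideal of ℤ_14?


Check ideal conditions for I = {0, 5} in ℤ_14:
(1) I is an additive subgroup? No
(2) For r ∈ ℤ_14 and a ∈ I: r·a ∈ I? No  [counterexample: r=2, a=5, r·a mod 14 = 10 ∉ I]

No, I is not an ideal of ℤ_14


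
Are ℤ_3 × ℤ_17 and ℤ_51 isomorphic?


Comparing ℤ_3 × ℤ_17 and ℤ_51:
gcd(3,17) = 1, so ℤ_3 × ℤ_17 ≅ ℤ_51 (CRT)

Yes, ℤ_3 × ℤ_17 ≅ ℤ_51


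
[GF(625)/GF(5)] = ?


GF(625) = GF(5^4), so the extension degree is 4

[GF(625)/GF(5)] = 4


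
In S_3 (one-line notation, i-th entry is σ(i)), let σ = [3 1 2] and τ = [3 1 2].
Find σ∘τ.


σ∘τ: apply τ first, then σ
1 →τ 3 →σ 2
2 →τ 1 →σ 3
3 →τ 2 →σ 1

σ∘τ = [2 3 1]


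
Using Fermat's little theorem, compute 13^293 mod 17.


Fermat's little theorem: if p is prime and gcd(a,p)=1, then a^(p-1) ≡ 1 (mod p)
p = 17 is prime, gcd(13,17) = 1
Reduce exponent: 293 mod 16 = 5
So 13^293 ≡ 13^5 (mod 17)
13^5 mod 17 = 13

13^293 ≡ 13 (mod 17)


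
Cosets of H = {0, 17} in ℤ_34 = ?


H = {0, 17}, |H| = 2
Number of cosets = |G|/|H| = 34/2 = 17
0 + H = {0, 17}
1 + H = {1, 18}
2 + H = {2, 19}
3 + H = {3, 20}
4 + H = {4, 21}
5 + H = {5, 22}
6 + H = {6, 23}
7 + H = {7, 24}
8 + H = {8, 25}
9 + H = {9, 26}
10 + H = {10, 27}
11 + H = {11, 28}
12 + H = {12, 29}
13 + H = {13, 30}
14 + H = {14, 31}
15 + H = {15, 32}
16 + H = {16, 33}

Cosets: 0+H={0,17}; 1+H={1,18}; 2+H={2,19}; 3+H={3,20}; 4+H={4,21}; 5+H={5,22}; 6+H={6,23}; 7+H={7,24}; 8+H={8,25}; 9+H={9,26}; 10+H={10,27}; 11+H={11,28}; 12+H={12,29}; 13+H={13,30}; 14+H={14,31}; 15+H={15,32}; 16+H={16,33}


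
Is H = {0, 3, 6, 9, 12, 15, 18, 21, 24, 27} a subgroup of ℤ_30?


Subgroup test for H = {0, 3, 6, 9, 12, 15, 18, 21, 24, 27} in (ℤ_30, +):
(1) 0 ∈ H? Yes
(2) Closure: for all a,b ∈ H, (a+b) mod 30 ∈ H? Yes
(3) Inverses: for all a ∈ H, -a mod 30 ∈ H? Yes

Yes, H is a subgroup of ℤ_30


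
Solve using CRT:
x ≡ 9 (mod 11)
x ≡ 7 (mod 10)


m₁ = 11, m₂ = 10, gcd = 1, so CRT applies. M = m₁·m₂ = 110
Let M₁ = M/m₁ = 10, M₂ = M/m₂ = 11
Find y₁ ≡ M₁⁻¹ (mod m₁): 10⁻¹ ≡ 10 (mod 11)
Find y₂ ≡ M₂⁻¹ (mod m₂): 11⁻¹ ≡ 1 (mod 10)
x = a₁·M₁·y₁ + a₂·M₂·y₂ = 9·10·10 + 7·11·1 = 977
Reduce mod 110: x ≡ 97
Check: 97 mod 11 = 9 ✓, 97 mod 10 = 7 ✓

x ≡ 97 (mod 110)


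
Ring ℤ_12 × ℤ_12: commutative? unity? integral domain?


Direct product ring; commutative with unity (1,1); but (1,0)·(0,1) = (0,0) gives zero divisors, so not an integral domain
Commutative: Yes
Integral domain: No
Has unity: Yes

ℤ_12 × ℤ_12: Commutative=Yes, Unity=Yes


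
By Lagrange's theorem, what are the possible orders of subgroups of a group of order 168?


Lagrange's theorem: |H| divides |G|
|G| = 168
Divisors of 168: 1, 2, 3, 4, 6, 7, 8, 12, 14, 21, 24, 28, 42, 56, 84, 168

Possible subgroup orders: {1, 2, 3, 4, 6, 7, 8, 12, 14, 21, 24, 28, 42, 56, 84, 168}


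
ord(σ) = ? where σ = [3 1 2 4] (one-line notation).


Cycle decomposition: (1 3 2)
Cycle lengths: 3
Order = lcm(3) = 3

ord(σ) = 3


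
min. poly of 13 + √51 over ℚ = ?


Let α = 13 + √51. Then α - 13 = √51, so (α - 13)² = 51, giving α² - 26α + 118 = 0. Degree 2 and α ∉ ℚ, so this is the minimal polynomial.

Minimal polynomial: x² - 26x + 118


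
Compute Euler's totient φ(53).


Factor n: 53 = 53
φ(n) = n · ∏(1 - 1/p) over distinct primes p | n
φ(53) = 53 · (1 - 1/53) = 52

φ(53) = 52


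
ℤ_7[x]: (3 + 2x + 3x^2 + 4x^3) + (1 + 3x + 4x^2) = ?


Add coefficients mod 7:
x^0: 3 + 1 = 4 (mod 7)
x^1: 2 + 3 = 5 (mod 7)
x^2: 3 + 4 = 0 (mod 7)
x^3: 4 + 0 = 4 (mod 7)
Result: 4 + 5x + 4x^3

f + g = 4 + 5x + 4x^3


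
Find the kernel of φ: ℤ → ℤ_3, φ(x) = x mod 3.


Kernel = preimage of identity
ker(φ) = {x ∈ ℤ : x ≡ 0 (mod 3)} = 3ℤ = {0, ±3, ±6, ...}

ker(φ) = 3ℤ


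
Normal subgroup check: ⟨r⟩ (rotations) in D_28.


H = ⟨r⟩ (rotations) in D_28
The rotation subgroup ⟨r⟩ has index 2 in D_28, so it is normal

Yes, normal subgroup


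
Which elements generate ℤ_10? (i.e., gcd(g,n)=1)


g generates ℤ_n iff gcd(g,n) = 1
Checking each g ∈ {1,...,9}:
gcd(1,10) = 1
gcd(2,10) = 2
gcd(3,10) = 1
gcd(4,10) = 2
gcd(5,10) = 5
gcd(6,10) = 2
gcd(7,10) = 1
gcd(8,10) = 2
gcd(9,10) = 1
Generators: {1, 3, 7, 9}
Number of generators = φ(10) = 4

Generators of ℤ_10 = {1, 3, 7, 9}


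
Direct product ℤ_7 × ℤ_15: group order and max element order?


|ℤ_7 × ℤ_15| = 7 × 15 = 105
Max element order = lcm(7,15) = 105
Cyclic? Yes (gcd=1)

|ℤ_7×ℤ_15| = 105, max element order = 105


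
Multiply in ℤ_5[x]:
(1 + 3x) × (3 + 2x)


Expand and collect like terms; reduce coefficients mod 5:
x^0: 1·3 = 3 ≡ 3 (mod 5)
x^1: 1·2 + 3·3 = 11 ≡ 1 (mod 5)
x^2: 3·2 = 6 ≡ 1 (mod 5)
Result: 3 + x + x^2

f · g = 3 + x + x^2


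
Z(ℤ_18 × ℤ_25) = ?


Z(G) = {g ∈ G | gx = xg for all x ∈ G}
Direct product of abelian groups is abelian, so Z(G) = G

Z(ℤ_18 × ℤ_25) = ℤ_18 × ℤ_25


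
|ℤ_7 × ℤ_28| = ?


|A × B| = |A| · |B|
|ℤ_7 × ℤ_28| = 7 × 28 = 196

|ℤ_7 × ℤ_28| = 196


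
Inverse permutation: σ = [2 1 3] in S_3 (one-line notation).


To find σ⁻¹, swap domain and range:
σ(1) = 2 → σ⁻¹(2) = 1
σ(2) = 1 → σ⁻¹(1) = 2
σ(3) = 3 → σ⁻¹(3) = 3

σ⁻¹ = [2 1 3]


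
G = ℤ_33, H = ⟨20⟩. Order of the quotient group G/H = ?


|⟨20⟩| = n / gcd(20, 33) = 33 / 1 = 33
H is normal (ℤ_33 is abelian).
|G/H| = |G| / |H| = 33 / 33 = 1

|G/H| = 1


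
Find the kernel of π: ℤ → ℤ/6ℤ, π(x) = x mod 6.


Kernel = preimage of identity
ker(π) = multiples of 6 = 6ℤ

ker(π) = 6ℤ


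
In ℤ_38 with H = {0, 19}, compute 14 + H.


14 + H = {14 + h (mod 38) : h ∈ H}
14+0=14, 14+19=33

14 + H = {14, 33}


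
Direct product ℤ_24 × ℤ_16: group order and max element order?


|ℤ_24 × ℤ_16| = 24 × 16 = 384
Max element order = lcm(24,16) = 48
Cyclic? No (gcd=8)

|ℤ_24×ℤ_16| = 384, max element order = 48


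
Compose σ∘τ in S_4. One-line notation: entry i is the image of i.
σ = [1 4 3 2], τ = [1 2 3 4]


σ∘τ: apply τ first, then σ
1 →τ 1 →σ 1
2 →τ 2 →σ 4
3 →τ 3 →σ 3
4 →τ 4 →σ 2

σ∘τ = [1 4 3 2]


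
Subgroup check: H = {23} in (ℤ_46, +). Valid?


Subgroup test for H = {23} in (ℤ_46, +):
(1) 0 ∈ H? No
(2) Closure: for all a,b ∈ H, (a+b) mod 46 ∈ H? No  [counterexample: 23 + 23 = 0 ∉ H]
(3) Inverses: for all a ∈ H, -a mod 46 ∈ H? Yes

No, H is not a subgroup of ℤ_46


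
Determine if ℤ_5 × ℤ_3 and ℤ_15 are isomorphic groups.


Comparing ℤ_5 × ℤ_3 and ℤ_15:
gcd(5,3) = 1, so ℤ_5 × ℤ_3 ≅ ℤ_15 (CRT)

Yes, ℤ_5 × ℤ_3 ≅ ℤ_15


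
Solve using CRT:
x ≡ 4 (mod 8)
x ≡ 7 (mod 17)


m₁ = 8, m₂ = 17, gcd = 1, so CRT applies. M = m₁·m₂ = 136
Let M₁ = M/m₁ = 17, M₂ = M/m₂ = 8
Find y₁ ≡ M₁⁻¹ (mod m₁): 17⁻¹ ≡ 1 (mod 8)
Find y₂ ≡ M₂⁻¹ (mod m₂): 8⁻¹ ≡ 15 (mod 17)
x = a₁·M₁·y₁ + a₂·M₂·y₂ = 4·17·1 + 7·8·15 = 908
Reduce mod 136: x ≡ 92
Check: 92 mod 8 = 4 ✓, 92 mod 17 = 7 ✓

x ≡ 92 (mod 136)


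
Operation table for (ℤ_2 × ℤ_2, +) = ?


Elements: {(0,0), (0,1), (1,0), (1,1)}
Operation: componentwise addition mod (2, 2)
Entry (a, b) = ((a₁+b₁) mod 2, (a₂+b₂) mod 2)

Cayley table:
      | (0,0) | (0,1) | (1,0) | (1,1)
(0,0) | (0,0) | (0,1) | (1,0) | (1,1)
(0,1) | (0,1) | (0,0) | (1,1) | (1,0)
(1,0) | (1,0) | (1,1) | (0,0) | (0,1)
(1,1) | (1,1) | (1,0) | (0,1) | (0,0)


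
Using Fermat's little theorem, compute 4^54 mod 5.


Fermat's little theorem: if p is prime and gcd(a,p)=1, then a^(p-1) ≡ 1 (mod p)
p = 5 is prime, gcd(4,5) = 1
Reduce exponent: 54 mod 4 = 2
So 4^54 ≡ 4^2 (mod 5)
4^2 mod 5 = 1

4^54 ≡ 1 (mod 5)


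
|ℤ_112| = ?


ℤ_n has n elements.

|ℤ_112| = 112


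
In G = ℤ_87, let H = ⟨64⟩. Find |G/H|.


|⟨64⟩| = n / gcd(64, 87) = 87 / 1 = 87
H is normal (ℤ_87 is abelian).
|G/H| = |G| / |H| = 87 / 87 = 1

|G/H| = 1


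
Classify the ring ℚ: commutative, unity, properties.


ℚ is a field: commutative, has unity, every nonzero element is a unit (hence an integral domain)
Commutative: Yes
Integral domain: Yes
Has unity: Yes

ℚ: Commutative=Yes, Unity=Yes


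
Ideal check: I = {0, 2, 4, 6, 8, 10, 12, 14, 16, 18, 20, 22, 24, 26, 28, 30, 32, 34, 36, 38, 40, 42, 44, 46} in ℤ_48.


Check ideal conditions for I = {0, 2, 4, 6, 8, 10, 12, 14, 16, 18, 20, 22, 24, 26, 28, 30, 32, 34, 36, 38, 40, 42, 44, 46} in ℤ_48:
(1) I is an additive subgroup? Yes
(2) For r ∈ ℤ_48 and a ∈ I: r·a ∈ I? Yes

Yes, I is an ideal of ℤ_48


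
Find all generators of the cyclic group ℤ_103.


g generates ℤ_n iff gcd(g,n) = 1
Prime factors of 103: 103
Generators are g ∈ {1,...,102} not divisible by any of these primes.
Generators: {1, 2, 3, 4, 5, 6, 7, 8, 9, 10, 11, 12, 13, 14, 15, 16, 17, 18, 19, 20, 21, 22, 23, 24, 25, 26, 27, 28, 29, 30, 31, 32, 33, 34, 35, 36, 37, 38, 39, 40, 41, 42, 43, 44, 45, 46, 47, 48, 49, 50, 51, 52, 53, 54, 55, 56, 57, 58, 59, 60, 61, 62, 63, 64, 65, 66, 67, 68, 69, 70, 71, 72, 73, 74, 75, 76, 77, 78, 79, 80, 81, 82, 83, 84, 85, 86, 87, 88, 89, 90, 91, 92, 93, 94, 95, 96, 97, 98, 99, 100, 101, 102}
Number of generators = φ(103) = 102

Generators of ℤ_103 = {1, 2, 3, 4, 5, 6, 7, 8, 9, 10, 11, 12, 13, 14, 15, 16, 17, 18, 19, 20, 21, 22, 23, 24, 25, 26, 27, 28, 29, 30, 31, 32, 33, 34, 35, 36, 37, 38, 39, 40, 41, 42, 43, 44, 45, 46, 47, 48, 49, 50, 51, 52, 53, 54, 55, 56, 57, 58, 59, 60, 61, 62, 63, 64, 65, 66, 67, 68, 69, 70, 71, 72, 73, 74, 75, 76, 77, 78, 79, 80, 81, 82, 83, 84, 85, 86, 87, 88, 89, 90, 91, 92, 93, 94, 95, 96, 97, 98, 99, 100, 101, 102}


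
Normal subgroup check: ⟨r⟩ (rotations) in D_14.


H = ⟨r⟩ (rotations) in D_14
The rotation subgroup ⟨r⟩ has index 2 in D_14, so it is normal

Yes, normal subgroup


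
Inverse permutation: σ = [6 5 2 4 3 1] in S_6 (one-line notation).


To find σ⁻¹, swap domain and range:
σ(1) = 6 → σ⁻¹(6) = 1
σ(2) = 5 → σ⁻¹(5) = 2
σ(3) = 2 → σ⁻¹(2) = 3
σ(4) = 4 → σ⁻¹(4) = 4
σ(5) = 3 → σ⁻¹(3) = 5
σ(6) = 1 → σ⁻¹(1) = 6

σ⁻¹ = [6 3 5 4 2 1]


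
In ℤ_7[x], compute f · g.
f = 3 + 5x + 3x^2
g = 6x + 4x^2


Expand and collect like terms; reduce coefficients mod 7:
x^0: 3·0 = 0 ≡ 0 (mod 7)
x^1: 3·6 + 5·0 = 18 ≡ 4 (mod 7)
x^2: 3·4 + 5·6 + 3·0 = 42 ≡ 0 (mod 7)
x^3: 5·4 + 3·6 = 38 ≡ 3 (mod 7)
x^4: 3·4 = 12 ≡ 5 (mod 7)
Result: 4x + 3x^3 + 5x^4

f · g = 4x + 3x^3 + 5x^4


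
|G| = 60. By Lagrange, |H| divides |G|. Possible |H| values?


Lagrange's theorem: |H| divides |G|
|G| = 60
Divisors of 60: 1, 2, 3, 4, 5, 6, 10, 12, 15, 20, 30, 60

Possible subgroup orders: {1, 2, 3, 4, 5, 6, 10, 12, 15, 20, 30, 60}


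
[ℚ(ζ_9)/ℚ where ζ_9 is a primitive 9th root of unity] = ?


[ℚ(ζ_n):ℚ] = deg Φ_n(x) = φ(n). Here φ(9) = 6

[ℚ(ζ_9)/ℚ where ζ_9 is a primitive 9th root of unity] = 6


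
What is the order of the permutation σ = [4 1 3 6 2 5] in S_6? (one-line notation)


Cycle decomposition: (1 4 6 5 2)
Cycle lengths: 5
Order = lcm(5) = 5

ord(σ) = 5


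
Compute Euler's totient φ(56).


Factor n: 56 = 2^3 × 7
φ(n) = n · ∏(1 - 1/p) over distinct primes p | n
φ(56) = 56 · (1 - 1/2) · (1 - 1/7) = 24

φ(56) = 24


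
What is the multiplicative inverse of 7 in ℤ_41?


Use the extended Euclidean algorithm to write 1 = 7·s + 41·t; then s mod 41 is the inverse.
Euclidean algorithm:
  7 = 0·41 + 7
  41 = 5·7 + 6
  7 = 1·6 + 1
  6 = 6·1 + 0
gcd(7,41) = 1
Back-substitution gives: 7·(6) + 41·(-1) = 1
So 7⁻¹ ≡ 6 ≡ 6 (mod 41)
Check: 7 × 6 = 42 ≡ 1 (mod 41) ✓

7⁻¹ ≡ 6 (mod 41)


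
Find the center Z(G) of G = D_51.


Z(G) = {g ∈ G | gx = xg for all x ∈ G}
For odd n, Z(D_n) = {e}: no nontrivial rotation commutes with all reflections

Z(D_51) = {e}


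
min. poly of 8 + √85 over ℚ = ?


Let α = 8 + √85. Then α - 8 = √85, so (α - 8)² = 85, giving α² - 16α - 21 = 0. Degree 2 and α ∉ ℚ, so this is the minimal polynomial.

Minimal polynomial: x² - 16x - 21


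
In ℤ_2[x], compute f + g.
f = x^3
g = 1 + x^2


Add coefficients mod 2:
x^0: 0 + 1 = 1 (mod 2)
x^1: 0 + 0 = 0 (mod 2)
x^2: 0 + 1 = 1 (mod 2)
x^3: 1 + 0 = 1 (mod 2)
Result: 1 + x^2 + x^3

f + g = 1 + x^2 + x^3


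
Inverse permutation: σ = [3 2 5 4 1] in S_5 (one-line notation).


To find σ⁻¹, swap domain and range:
σ(1) = 3 → σ⁻¹(3) = 1
σ(2) = 2 → σ⁻¹(2) = 2
σ(3) = 5 → σ⁻¹(5) = 3
σ(4) = 4 → σ⁻¹(4) = 4
σ(5) = 1 → σ⁻¹(1) = 5

σ⁻¹ = [5 2 1 4 3]


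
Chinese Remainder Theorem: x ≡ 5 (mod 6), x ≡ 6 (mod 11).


m₁ = 6, m₂ = 11, gcd = 1, so CRT applies. M = m₁·m₂ = 66
Let M₁ = M/m₁ = 11, M₂ = M/m₂ = 6
Find y₁ ≡ M₁⁻¹ (mod m₁): 11⁻¹ ≡ 5 (mod 6)
Find y₂ ≡ M₂⁻¹ (mod m₂): 6⁻¹ ≡ 2 (mod 11)
x = a₁·M₁·y₁ + a₂·M₂·y₂ = 5·11·5 + 6·6·2 = 347
Reduce mod 66: x ≡ 17
Check: 17 mod 6 = 5 ✓, 17 mod 11 = 6 ✓

x ≡ 17 (mod 66)


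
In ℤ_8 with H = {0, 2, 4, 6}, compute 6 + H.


6 + H = {6 + h (mod 8) : h ∈ H}
6+0=6, 6+2=0, 6+4=2, 6+6=4
6 + H = {0, 2, 4, 6} = 0 + H

6 + H = {0, 2, 4, 6}


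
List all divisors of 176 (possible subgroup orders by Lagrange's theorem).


Lagrange's theorem: |H| divides |G|
|G| = 176
Divisors of 176: 1, 2, 4, 8, 11, 16, 22, 44, 88, 176

Possible subgroup orders: {1, 2, 4, 8, 11, 16, 22, 44, 88, 176}


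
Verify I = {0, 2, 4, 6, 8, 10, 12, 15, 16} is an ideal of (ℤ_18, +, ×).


Check ideal conditions for I = {0, 2, 4, 6, 8, 10, 12, 15, 16} in ℤ_18:
(1) I is an additive subgroup? No
(2) For r ∈ ℤ_18 and a ∈ I: r·a ∈ I? No  [counterexample: r=2, a=16, r·a mod 18 = 14 ∉ I]

No, I is not an ideal of ℤ_18


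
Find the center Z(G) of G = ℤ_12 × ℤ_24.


Z(G) = {g ∈ G | gx = xg for all x ∈ G}
Direct product of abelian groups is abelian, so Z(G) = G

Z(ℤ_12 × ℤ_24) = ℤ_12 × ℤ_24


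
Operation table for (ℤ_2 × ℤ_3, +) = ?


Elements: {(0,0), (0,1), (0,2), (1,0), (1,1), (1,2)}
Operation: componentwise addition mod (2, 3)
Entry (a, b) = ((a₁+b₁) mod 2, (a₂+b₂) mod 3)

Cayley table:
      | (0,0) | (0,1) | (0,2) | (1,0) | (1,1) | (1,2)
(0,0) | (0,0) | (0,1) | (0,2) | (1,0) | (1,1) | (1,2)
(0,1) | (0,1) | (0,2) | (0,0) | (1,1) | (1,2) | (1,0)
(0,2) | (0,2) | (0,0) | (0,1) | (1,2) | (1,0) | (1,1)
(1,0) | (1,0) | (1,1) | (1,2) | (0,0) | (0,1) | (0,2)
(1,1) | (1,1) | (1,2) | (1,0) | (0,1) | (0,2) | (0,0)
(1,2) | (1,2) | (1,0) | (1,1) | (0,2) | (0,0) | (0,1)


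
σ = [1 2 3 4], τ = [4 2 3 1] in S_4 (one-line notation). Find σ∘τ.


σ∘τ: apply τ first, then σ
1 →τ 4 →σ 4
2 →τ 2 →σ 2
3 →τ 3 →σ 3
4 →τ 1 →σ 1

σ∘τ = [4 2 3 1]


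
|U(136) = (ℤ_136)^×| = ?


U(n) is the group of units mod n; |U(n)| = φ(n)
|U(136)| = φ(136) = 64

|U(136) = (ℤ_136)^×| = 64


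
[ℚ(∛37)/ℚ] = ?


∛37 has minimal polynomial x³ - 37 (irreducible over ℚ since 37 is not a perfect cube)

[ℚ(∛37)/ℚ] = 3


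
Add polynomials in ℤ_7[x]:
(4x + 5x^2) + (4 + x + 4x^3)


Add coefficients mod 7:
x^0: 0 + 4 = 4 (mod 7)
x^1: 4 + 1 = 5 (mod 7)
x^2: 5 + 0 = 5 (mod 7)
x^3: 0 + 4 = 4 (mod 7)
Result: 4 + 5x + 5x^2 + 4x^3

f + g = 4 + 5x + 5x^2 + 4x^3


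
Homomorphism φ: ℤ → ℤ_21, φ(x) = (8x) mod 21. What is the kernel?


Kernel = preimage of identity
ker(φ) = {x ∈ ℤ : 8x ≡ 0 (mod 21)}. gcd(8,21) = 1, so 8x ≡ 0 (mod 21) ⟺ x ≡ 0 (mod 21/1 = 21). Hence ker(φ) = 21ℤ

ker(φ) = 21ℤ


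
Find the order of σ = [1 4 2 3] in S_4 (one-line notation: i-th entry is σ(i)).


Cycle decomposition: (2 4 3)
Cycle lengths: 3
Order = lcm(3) = 3

ord(σ) = 3


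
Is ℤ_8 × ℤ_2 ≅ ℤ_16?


Comparing ℤ_8 × ℤ_2 and ℤ_16:
gcd(8,2) = 2 ≠ 1. Max element order in ℤ_8×ℤ_2 is lcm(8,2) = 8 < 16, so it has no element of order 16

No, ℤ_8 × ℤ_2 ≇ ℤ_16


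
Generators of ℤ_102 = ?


g generates ℤ_n iff gcd(g,n) = 1
Prime factors of 102: 2, 3, 17
Generators are g ∈ {1,...,101} not divisible by any of these primes.
Generators: {1, 5, 7, 11, 13, 19, 23, 25, 29, 31, 35, 37, 41, 43, 47, 49, 53, 55, 59, 61, 65, 67, 71, 73, 77, 79, 83, 89, 91, 95, 97, 101}
Number of generators = φ(102) = 32

Generators of ℤ_102 = {1, 5, 7, 11, 13, 19, 23, 25, 29, 31, 35, 37, 41, 43, 47, 49, 53, 55, 59, 61, 65, 67, 71, 73, 77, 79, 83, 89, 91, 95, 97, 101}


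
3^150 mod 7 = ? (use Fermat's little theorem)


Fermat's little theorem: if p is prime and gcd(a,p)=1, then a^(p-1) ≡ 1 (mod p)
p = 7 is prime, gcd(3,7) = 1
Reduce exponent: 150 mod 6 = 0
So 3^150 ≡ 3^0 (mod 7)
3^0 = 1

3^150 ≡ 1 (mod 7)


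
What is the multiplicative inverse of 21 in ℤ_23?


Use the extended Euclidean algorithm to write 1 = 21·s + 23·t; then s mod 23 is the inverse.
Euclidean algorithm:
  21 = 0·23 + 21
  23 = 1·21 + 2
  21 = 10·2 + 1
  2 = 2·1 + 0
gcd(21,23) = 1
Back-substitution gives: 21·(11) + 23·(-10) = 1
So 21⁻¹ ≡ 11 ≡ 11 (mod 23)
Check: 21 × 11 = 231 ≡ 1 (mod 23) ✓

21⁻¹ ≡ 11 (mod 23)


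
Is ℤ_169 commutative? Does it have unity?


ℤ_169 is a commutative ring with unity 1; 169 = 13×13 is composite, so 13·13 ≡ 0 gives zero divisors (not an integral domain)
Commutative: Yes
Integral domain: No
Has unity: Yes

ℤ_169: Commutative=Yes, Unity=Yes


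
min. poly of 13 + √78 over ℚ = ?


Let α = 13 + √78. Then α - 13 = √78, so (α - 13)² = 78, giving α² - 26α + 91 = 0. Degree 2 and α ∉ ℚ, so this is the minimal polynomial.

Minimal polynomial: x² - 26x + 91


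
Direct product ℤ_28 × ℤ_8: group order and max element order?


|ℤ_28 × ℤ_8| = 28 × 8 = 224
Max element order = lcm(28,8) = 56
Cyclic? No (gcd=4)

|ℤ_28×ℤ_8| = 224, max element order = 56


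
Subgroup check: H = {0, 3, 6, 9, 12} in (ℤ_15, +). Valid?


Subgroup test for H = {0, 3, 6, 9, 12} in (ℤ_15, +):
(1) 0 ∈ H? Yes
(2) Closure: for all a,b ∈ H, (a+b) mod 15 ∈ H? Yes
(3) Inverses: for all a ∈ H, -a mod 15 ∈ H? Yes

Yes, H is a subgroup of ℤ_15


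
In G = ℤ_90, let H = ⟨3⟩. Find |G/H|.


|⟨3⟩| = n / gcd(3, 90) = 90 / 3 = 30
H is normal (ℤ_90 is abelian).
|G/H| = |G| / |H| = 90 / 30 = 3

|G/H| = 3


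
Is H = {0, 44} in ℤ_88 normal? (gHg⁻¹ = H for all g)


H = {0, 44} in ℤ_88
ℤ_88 is abelian; every subgroup of an abelian group is normal

Yes, normal subgroup


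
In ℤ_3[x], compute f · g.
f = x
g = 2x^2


Expand and collect like terms; reduce coefficients mod 3:
x^0: 0·0 = 0 ≡ 0 (mod 3)
x^1: 0·0 + 1·0 = 0 ≡ 0 (mod 3)
x^2: 0·2 + 1·0 = 0 ≡ 0 (mod 3)
x^3: 1·2 = 2 ≡ 2 (mod 3)
Result: 2x^3

f · g = 2x^3


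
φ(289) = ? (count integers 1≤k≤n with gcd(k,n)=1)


Factor n: 289 = 17^2
φ(n) = n · ∏(1 - 1/p) over distinct primes p | n
φ(289) = 289 · (1 - 1/17) = 272

φ(289) = 272


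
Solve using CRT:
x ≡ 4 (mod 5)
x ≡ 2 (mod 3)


m₁ = 5, m₂ = 3, gcd = 1, so CRT applies. M = m₁·m₂ = 15
Let M₁ = M/m₁ = 3, M₂ = M/m₂ = 5
Find y₁ ≡ M₁⁻¹ (mod m₁): 3⁻¹ ≡ 2 (mod 5)
Find y₂ ≡ M₂⁻¹ (mod m₂): 5⁻¹ ≡ 2 (mod 3)
x = a₁·M₁·y₁ + a₂·M₂·y₂ = 4·3·2 + 2·5·2 = 44
Reduce mod 15: x ≡ 14
Check: 14 mod 5 = 4 ✓, 14 mod 3 = 2 ✓

x ≡ 14 (mod 15)


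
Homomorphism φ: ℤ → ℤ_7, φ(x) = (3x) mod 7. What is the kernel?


Kernel = preimage of identity
ker(φ) = {x ∈ ℤ : 3x ≡ 0 (mod 7)}. gcd(3,7) = 1, so 3x ≡ 0 (mod 7) ⟺ x ≡ 0 (mod 7/1 = 7). Hence ker(φ) = 7ℤ

ker(φ) = 7ℤ


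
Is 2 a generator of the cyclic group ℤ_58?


g generates ℤ_n iff gcd(g, n) = 1
gcd(2, 58) = 2
Since gcd = 2 ≠ 1, ⟨2⟩ has order 29 < 58, so 2 is not a generator.

No, 2 does not generate ℤ_58


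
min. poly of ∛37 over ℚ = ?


∛37 satisfies x³ - 37 = 0, irreducible over ℚ (no rational root; 37 is not a perfect cube)

Minimal polynomial: x³ - 37


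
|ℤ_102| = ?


ℤ_n has n elements.

|ℤ_102| = 102


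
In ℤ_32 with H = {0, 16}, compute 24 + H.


24 + H = {24 + h (mod 32) : h ∈ H}
24+0=24, 24+16=8
24 + H = {8, 24} = 8 + H

24 + H = {8, 24}


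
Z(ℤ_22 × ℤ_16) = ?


Z(G) = {g ∈ G | gx = xg for all x ∈ G}
Direct product of abelian groups is abelian, so Z(G) = G

Z(ℤ_22 × ℤ_16) = ℤ_22 × ℤ_16


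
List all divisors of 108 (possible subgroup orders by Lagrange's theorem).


Lagrange's theorem: |H| divides |G|
|G| = 108
Divisors of 108: 1, 2, 3, 4, 6, 9, 12, 18, 27, 36, 54, 108

Possible subgroup orders: {1, 2, 3, 4, 6, 9, 12, 18, 27, 36, 54, 108}


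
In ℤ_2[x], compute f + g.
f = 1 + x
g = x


Add coefficients mod 2:
x^0: 1 + 0 = 1 (mod 2)
x^1: 1 + 1 = 0 (mod 2)
Result: 1

f + g = 1


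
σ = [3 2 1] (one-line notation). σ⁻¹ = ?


To find σ⁻¹, swap domain and range:
σ(1) = 3 → σ⁻¹(3) = 1
σ(2) = 2 → σ⁻¹(2) = 2
σ(3) = 1 → σ⁻¹(1) = 3

σ⁻¹ = [3 2 1]
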